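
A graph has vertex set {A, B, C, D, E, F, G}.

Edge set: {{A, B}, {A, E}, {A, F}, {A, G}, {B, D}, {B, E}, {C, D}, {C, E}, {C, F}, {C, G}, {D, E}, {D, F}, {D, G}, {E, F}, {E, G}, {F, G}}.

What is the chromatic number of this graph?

C, D, E, F, G are pairwise adjacent (a clique of size 5), so at least 5 colors are needed.
5 colors suffice: A=2, B=3, C=5, D=2, E=1, F=4, G=3. No two adjacent vertices share a color.

5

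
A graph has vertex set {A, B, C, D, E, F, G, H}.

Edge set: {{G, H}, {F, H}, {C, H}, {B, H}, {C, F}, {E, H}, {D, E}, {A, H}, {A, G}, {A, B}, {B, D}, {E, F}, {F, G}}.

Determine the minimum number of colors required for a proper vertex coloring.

A, G, H form a triangle, so at least 3 colors are needed.
3 colors suffice: color 1 → {D, H}; color 2 → {A, F}; color 3 → {B, C, E, G}. No two adjacent vertices share a color.

3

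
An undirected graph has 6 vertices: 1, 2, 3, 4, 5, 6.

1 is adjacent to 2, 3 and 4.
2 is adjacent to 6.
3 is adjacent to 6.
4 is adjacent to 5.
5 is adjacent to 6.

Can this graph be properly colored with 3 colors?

The chromatic number is 3. The cycle 1-3-6-5-4-1 has odd length 5, so it cannot be 2-colored; at least 3 colors are needed.
One proper 3-coloring: 1=red, 2=blue, 3=blue, 4=blue, 5=green, 6=red.
That is already a proper 3-coloring.

Yes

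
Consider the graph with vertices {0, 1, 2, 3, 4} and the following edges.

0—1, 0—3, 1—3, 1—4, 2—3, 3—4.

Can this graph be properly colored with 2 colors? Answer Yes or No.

0, 1, 3 form a triangle, so at least 3 colors are needed.
So 2 colors are not enough.

No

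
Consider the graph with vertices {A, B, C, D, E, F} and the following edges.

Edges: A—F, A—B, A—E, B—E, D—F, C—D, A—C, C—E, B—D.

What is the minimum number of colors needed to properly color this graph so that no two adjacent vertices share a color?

A, B, E are mutually adjacent, so at least 3 colors are needed.
3 colors suffice: color red → {A, D}; color blue → {B, C, F}; color green → {E}. No two adjacent vertices share a color.

3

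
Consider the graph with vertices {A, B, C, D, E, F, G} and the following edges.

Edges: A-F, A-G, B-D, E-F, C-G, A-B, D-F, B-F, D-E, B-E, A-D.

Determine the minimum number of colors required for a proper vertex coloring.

A, B, D, F are mutually adjacent (a clique of size 4), so at least 4 colors are needed.
One proper 4-coloring: A=1, B=3, C=1, D=2, E=1, F=4, G=2. Every edge joins two different colors.

4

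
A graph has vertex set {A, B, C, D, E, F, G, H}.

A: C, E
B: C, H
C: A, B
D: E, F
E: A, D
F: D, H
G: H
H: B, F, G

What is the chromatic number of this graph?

3

The cycle D-F-H-B-C-A-E-D has odd length 7, so it cannot be 2-colored; at least 3 colors are needed.
A valid assignment using 3 colors: A=red, B=blue, C=green, D=red, E=blue, F=blue, G=blue, H=red. No two adjacent vertices share a color.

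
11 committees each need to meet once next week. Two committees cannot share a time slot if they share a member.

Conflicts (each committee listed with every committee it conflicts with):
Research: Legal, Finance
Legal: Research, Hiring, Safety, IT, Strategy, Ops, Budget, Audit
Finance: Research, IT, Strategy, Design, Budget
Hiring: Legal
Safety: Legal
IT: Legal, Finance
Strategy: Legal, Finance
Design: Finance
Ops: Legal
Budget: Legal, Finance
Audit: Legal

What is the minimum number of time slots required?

2

Finance and Strategy conflict, so at least 2 time slots are needed.
2 time slots suffice: time slot 1 → {Legal, Finance}; time slot 2 → {Research, Hiring, Safety, IT, Strategy, Design, Ops, Budget, Audit}. Each listed conflict is separated.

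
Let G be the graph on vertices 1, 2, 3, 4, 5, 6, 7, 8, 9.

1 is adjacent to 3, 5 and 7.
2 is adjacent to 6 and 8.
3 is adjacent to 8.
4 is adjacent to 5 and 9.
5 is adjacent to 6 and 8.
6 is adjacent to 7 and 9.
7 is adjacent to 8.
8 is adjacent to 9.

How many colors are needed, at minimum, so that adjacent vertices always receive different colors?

2

5 and 6 are adjacent, so at least 2 colors are needed.
2 colors suffice: color red → {1, 4, 6, 8}; color blue → {2, 3, 5, 7, 9}. Each edge has distinct colors on its endpoints.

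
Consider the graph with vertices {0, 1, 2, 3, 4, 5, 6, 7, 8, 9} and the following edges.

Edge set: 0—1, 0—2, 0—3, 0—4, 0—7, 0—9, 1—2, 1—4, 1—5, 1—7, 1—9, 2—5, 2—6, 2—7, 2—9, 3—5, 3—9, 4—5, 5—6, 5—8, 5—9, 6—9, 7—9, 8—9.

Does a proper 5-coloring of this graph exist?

Yes

The chromatic number is 5. 0, 1, 2, 7, 9 are mutually adjacent (a clique of size 5), so at least 5 colors are needed.
5 colors suffice: color a → {4, 9}; color b → {0, 5}; color c → {1, 3, 6, 8}; color d → {2}; color e → {7}.
That is already a proper 5-coloring.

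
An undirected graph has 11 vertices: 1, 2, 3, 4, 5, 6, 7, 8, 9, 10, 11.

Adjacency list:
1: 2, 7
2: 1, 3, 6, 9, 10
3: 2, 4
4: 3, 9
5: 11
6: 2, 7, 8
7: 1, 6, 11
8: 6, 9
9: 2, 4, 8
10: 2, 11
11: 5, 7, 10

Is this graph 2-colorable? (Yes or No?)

No

The cycle 11-7-1-2-10-11 has odd length 5, so it cannot be 2-colored; at least 3 colors are needed.
So 2 colors are not enough.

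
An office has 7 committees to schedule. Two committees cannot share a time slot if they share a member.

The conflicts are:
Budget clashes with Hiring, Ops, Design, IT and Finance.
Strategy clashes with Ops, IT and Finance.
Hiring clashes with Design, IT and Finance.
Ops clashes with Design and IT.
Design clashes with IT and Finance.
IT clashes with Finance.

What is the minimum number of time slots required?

5

Budget, Hiring, Design, IT, Finance are mutually in conflict, so at least 5 time slots are needed.
Using 5 time slots: Budget=2, Strategy=2, Hiring=5, Ops=3, Design=4, IT=1, Finance=3. Every pair that conflicts lands in different time slots.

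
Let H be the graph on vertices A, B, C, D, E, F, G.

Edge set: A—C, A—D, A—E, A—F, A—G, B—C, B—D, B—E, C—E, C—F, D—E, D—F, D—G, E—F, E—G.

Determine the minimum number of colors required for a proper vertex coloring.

A, D, E, G are pairwise adjacent (a clique of size 4), so at least 4 colors are needed.
4 colors suffice: color red → {E}; color blue → {C, D}; color green → {A, B}; color yellow → {F, G}. No two adjacent vertices share a color.

4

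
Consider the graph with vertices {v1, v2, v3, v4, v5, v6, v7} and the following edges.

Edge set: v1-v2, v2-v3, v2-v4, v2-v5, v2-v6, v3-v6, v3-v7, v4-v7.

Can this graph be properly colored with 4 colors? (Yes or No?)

The chromatic number is 3. v2, v3, v6 are pairwise adjacent, so at least 3 colors are needed.
A valid assignment using 3 colors: v1=2, v2=1, v3=2, v4=2, v5=2, v6=3, v7=1.
Since 4 ≥ 3, a proper 4-coloring certainly exists.

Yes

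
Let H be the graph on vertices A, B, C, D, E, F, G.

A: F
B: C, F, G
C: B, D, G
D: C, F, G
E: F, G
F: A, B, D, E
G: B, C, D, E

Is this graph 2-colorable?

C, D, G are mutually adjacent, so at least 3 colors are needed.
So 2 colors are not enough.

No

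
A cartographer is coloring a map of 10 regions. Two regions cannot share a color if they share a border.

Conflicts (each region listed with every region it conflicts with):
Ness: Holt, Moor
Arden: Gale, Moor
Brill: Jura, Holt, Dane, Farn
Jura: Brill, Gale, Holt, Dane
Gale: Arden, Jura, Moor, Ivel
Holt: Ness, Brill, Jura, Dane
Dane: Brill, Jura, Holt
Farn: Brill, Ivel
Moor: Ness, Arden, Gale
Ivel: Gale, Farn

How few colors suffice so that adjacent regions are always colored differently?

4

Brill, Jura, Holt, Dane pairwise conflict, so at least 4 colors are needed.
4 colors suffice: Ness=3, Arden=3, Brill=3, Jura=2, Gale=1, Holt=1, Dane=4, Farn=1, Moor=2, Ivel=2. Each listed conflict is separated.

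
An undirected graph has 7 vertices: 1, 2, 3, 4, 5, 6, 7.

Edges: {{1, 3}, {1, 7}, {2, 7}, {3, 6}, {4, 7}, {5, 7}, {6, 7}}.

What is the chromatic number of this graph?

2

5 and 7 are adjacent, so at least 2 colors are needed.
A valid assignment using 2 colors: 1=blue, 2=blue, 3=red, 4=blue, 5=blue, 6=blue, 7=red. Each edge has distinct colors on its endpoints.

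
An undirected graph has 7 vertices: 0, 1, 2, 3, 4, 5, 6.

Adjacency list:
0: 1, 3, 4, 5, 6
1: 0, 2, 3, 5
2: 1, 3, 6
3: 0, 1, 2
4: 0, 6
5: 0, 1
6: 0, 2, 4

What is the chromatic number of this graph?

1, 2, 3 are pairwise adjacent, so at least 3 colors are needed.
3 colors suffice: color a → {0, 2}; color b → {1, 6}; color c → {3, 4, 5}. No two adjacent vertices share a color.

3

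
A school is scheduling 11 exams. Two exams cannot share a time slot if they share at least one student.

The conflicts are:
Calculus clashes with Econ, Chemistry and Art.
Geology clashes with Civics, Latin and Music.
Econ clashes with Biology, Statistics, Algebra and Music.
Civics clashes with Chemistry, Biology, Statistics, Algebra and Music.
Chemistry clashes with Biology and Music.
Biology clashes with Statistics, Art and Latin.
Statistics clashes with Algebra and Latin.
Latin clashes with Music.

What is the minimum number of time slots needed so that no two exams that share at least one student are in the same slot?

3

Geology, Latin, Music all conflict with each other, so at least 3 time slots are needed.
3 time slots suffice: time slot 1 → {Calculus, Biology, Algebra, Music}; time slot 2 → {Econ, Civics, Art, Latin}; time slot 3 → {Geology, Chemistry, Statistics}. Every pair that conflicts lands in different time slots.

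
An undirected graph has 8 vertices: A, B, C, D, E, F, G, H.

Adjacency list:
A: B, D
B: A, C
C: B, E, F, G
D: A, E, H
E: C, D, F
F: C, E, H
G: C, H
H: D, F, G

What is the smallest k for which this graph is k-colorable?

C, E, F are pairwise adjacent, so at least 3 colors are needed.
3 colors suffice: color red → {A, C, H}; color blue → {B, E, G}; color green → {D, F}. Each edge has distinct colors on its endpoints.

3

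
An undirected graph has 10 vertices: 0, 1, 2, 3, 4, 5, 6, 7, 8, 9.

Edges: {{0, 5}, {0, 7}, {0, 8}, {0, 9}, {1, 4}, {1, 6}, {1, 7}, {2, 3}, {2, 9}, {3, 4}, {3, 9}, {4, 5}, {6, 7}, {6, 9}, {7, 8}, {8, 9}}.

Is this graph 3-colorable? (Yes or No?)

Yes

The chromatic number is 3. 1, 6, 7 form a triangle, so at least 3 colors are needed.
3 colors suffice: color a → {4, 7, 9}; color b → {0, 1, 3}; color c → {2, 5, 6, 8}.
That is already a proper 3-coloring.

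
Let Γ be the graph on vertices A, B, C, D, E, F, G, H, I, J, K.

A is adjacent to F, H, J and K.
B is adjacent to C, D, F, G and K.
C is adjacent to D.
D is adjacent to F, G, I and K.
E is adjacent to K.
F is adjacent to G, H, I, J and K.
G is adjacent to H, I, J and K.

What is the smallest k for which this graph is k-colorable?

B, D, F, G, K are pairwise adjacent (a clique of size 5), so at least 5 colors are needed.
5 colors suffice: color 1 → {C, E, F}; color 2 → {A, G}; color 3 → {D, H, J}; color 4 → {I, K}; color 5 → {B}. Every edge joins two different colors.

5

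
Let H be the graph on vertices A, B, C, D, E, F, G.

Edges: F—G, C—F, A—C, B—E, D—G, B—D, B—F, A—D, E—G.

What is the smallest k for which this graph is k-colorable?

3

The cycle C-A-D-G-F-C has odd length 5, so it cannot be 2-colored; at least 3 colors are needed.
A valid assignment using 3 colors: A=green, B=blue, C=blue, D=red, E=red, F=red, G=blue. No two adjacent vertices share a color.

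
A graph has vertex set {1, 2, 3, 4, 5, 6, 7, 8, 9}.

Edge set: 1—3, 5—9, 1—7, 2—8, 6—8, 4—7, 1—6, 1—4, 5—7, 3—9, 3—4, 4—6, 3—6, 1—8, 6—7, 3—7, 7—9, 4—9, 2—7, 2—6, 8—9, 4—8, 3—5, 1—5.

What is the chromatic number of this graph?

1, 3, 4, 6, 7 are mutually adjacent (a clique of size 5), so at least 5 colors are needed.
5 colors suffice: 1=purple, 2=blue, 3=green, 4=blue, 5=blue, 6=yellow, 7=red, 8=red, 9=yellow. Every edge joins two different colors.

5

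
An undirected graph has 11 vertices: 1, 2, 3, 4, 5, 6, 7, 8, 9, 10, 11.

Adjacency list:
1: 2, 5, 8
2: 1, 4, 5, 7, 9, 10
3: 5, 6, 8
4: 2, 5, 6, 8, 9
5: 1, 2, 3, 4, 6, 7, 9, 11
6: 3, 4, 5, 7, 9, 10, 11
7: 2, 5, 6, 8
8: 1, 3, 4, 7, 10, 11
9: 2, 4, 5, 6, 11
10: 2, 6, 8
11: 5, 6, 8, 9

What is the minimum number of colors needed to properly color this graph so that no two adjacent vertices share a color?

4

5, 6, 9, 11 are mutually adjacent (a clique of size 4), so at least 4 colors are needed.
A valid assignment using 4 colors: 1=c, 2=b, 3=c, 4=c, 5=a, 6=b, 7=c, 8=a, 9=d, 10=c, 11=c. No two adjacent vertices share a color.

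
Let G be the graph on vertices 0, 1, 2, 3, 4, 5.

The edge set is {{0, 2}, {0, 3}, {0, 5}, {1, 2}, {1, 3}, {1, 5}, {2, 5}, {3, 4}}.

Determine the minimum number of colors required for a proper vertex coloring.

3

0, 2, 5 are pairwise adjacent, so at least 3 colors are needed.
A valid assignment using 3 colors: 0=b, 1=b, 2=a, 3=a, 4=b, 5=c. Every edge joins two different colors.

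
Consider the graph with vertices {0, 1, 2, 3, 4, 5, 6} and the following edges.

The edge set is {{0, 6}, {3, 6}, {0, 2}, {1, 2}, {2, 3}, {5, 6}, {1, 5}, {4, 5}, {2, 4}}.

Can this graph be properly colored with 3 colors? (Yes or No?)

The chromatic number is 3. The cycle 6-0-2-1-5-6 has odd length 5, so it cannot be 2-colored; at least 3 colors are needed.
One proper 3-coloring: 0=c, 1=b, 2=a, 3=c, 4=b, 5=a, 6=b.
That is already a proper 3-coloring.

Yes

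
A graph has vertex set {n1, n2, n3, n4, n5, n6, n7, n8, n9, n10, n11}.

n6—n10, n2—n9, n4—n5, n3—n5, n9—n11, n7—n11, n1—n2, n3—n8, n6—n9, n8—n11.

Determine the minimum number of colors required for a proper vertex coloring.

2

n8 and n11 are adjacent, so at least 2 colors are needed.
A valid assignment using 2 colors: n1=2, n2=1, n3=1, n4=1, n5=2, n6=1, n7=2, n8=2, n9=2, n10=2, n11=1. Each edge has distinct colors on its endpoints.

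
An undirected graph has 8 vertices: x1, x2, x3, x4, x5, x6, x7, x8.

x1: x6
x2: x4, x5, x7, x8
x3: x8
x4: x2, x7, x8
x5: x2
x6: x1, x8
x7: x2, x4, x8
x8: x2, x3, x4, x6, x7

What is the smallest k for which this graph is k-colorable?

4

x2, x4, x7, x8 are mutually adjacent (a clique of size 4), so at least 4 colors are needed.
A valid assignment using 4 colors: x1=1, x2=2, x3=2, x4=3, x5=1, x6=2, x7=4, x8=1. Each edge has distinct colors on its endpoints.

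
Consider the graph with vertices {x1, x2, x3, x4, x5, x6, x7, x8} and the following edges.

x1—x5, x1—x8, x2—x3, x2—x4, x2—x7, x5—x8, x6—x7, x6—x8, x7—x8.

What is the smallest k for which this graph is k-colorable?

x1, x5, x8 are mutually adjacent, so at least 3 colors are needed.
3 colors suffice: color 1 → {x2, x8}; color 2 → {x3, x4, x5, x7}; color 3 → {x1, x6}. No two adjacent vertices share a color.

3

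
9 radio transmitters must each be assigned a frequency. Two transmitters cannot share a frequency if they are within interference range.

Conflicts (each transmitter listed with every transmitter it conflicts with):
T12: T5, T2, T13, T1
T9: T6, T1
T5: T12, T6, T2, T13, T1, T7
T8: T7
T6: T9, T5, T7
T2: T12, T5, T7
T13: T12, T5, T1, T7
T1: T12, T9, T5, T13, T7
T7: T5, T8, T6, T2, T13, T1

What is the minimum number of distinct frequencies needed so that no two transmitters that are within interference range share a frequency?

4

T5, T13, T1, T7 all conflict with each other, so at least 4 frequencies are needed.
4 frequencies suffice: T12=1, T9=1, T5=2, T8=2, T6=3, T2=3, T13=4, T1=3, T7=1. Every pair that conflicts lands in different frequencies.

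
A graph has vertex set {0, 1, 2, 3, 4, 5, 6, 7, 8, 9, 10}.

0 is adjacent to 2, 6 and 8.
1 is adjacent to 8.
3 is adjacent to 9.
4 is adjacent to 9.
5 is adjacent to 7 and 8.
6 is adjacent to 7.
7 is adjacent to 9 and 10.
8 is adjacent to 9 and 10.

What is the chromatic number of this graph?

3

The cycle 6-7-9-8-0-6 has odd length 5, so it cannot be 2-colored; at least 3 colors are needed.
3 colors suffice: color a → {2, 3, 4, 7, 8}; color b → {0, 1, 5, 9, 10}; color c → {6}. No two adjacent vertices share a color.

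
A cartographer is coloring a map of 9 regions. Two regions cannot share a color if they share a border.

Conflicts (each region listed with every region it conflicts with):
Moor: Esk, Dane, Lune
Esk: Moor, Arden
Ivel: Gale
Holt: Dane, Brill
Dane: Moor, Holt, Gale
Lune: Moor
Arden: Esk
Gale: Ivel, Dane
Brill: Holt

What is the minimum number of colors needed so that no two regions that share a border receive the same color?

2

Moor and Lune conflict, so at least 2 colors are needed.
One proper 2-coloring: Moor=2, Esk=1, Ivel=1, Holt=2, Dane=1, Lune=1, Arden=2, Gale=2, Brill=1. Every pair that conflicts lands in different colors.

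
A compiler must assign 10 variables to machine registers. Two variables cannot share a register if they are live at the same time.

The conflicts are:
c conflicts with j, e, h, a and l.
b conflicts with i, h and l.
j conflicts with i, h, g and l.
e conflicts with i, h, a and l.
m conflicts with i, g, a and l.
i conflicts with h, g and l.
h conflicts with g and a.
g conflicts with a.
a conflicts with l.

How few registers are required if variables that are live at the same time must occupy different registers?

c, e, a, l all conflict with each other, so at least 4 registers are needed.
A valid assignment using 4 registers: c=4, b=3, j=3, e=3, m=3, i=2, h=1, g=4, a=2, l=1. Every pair that conflicts lands in different registers.

4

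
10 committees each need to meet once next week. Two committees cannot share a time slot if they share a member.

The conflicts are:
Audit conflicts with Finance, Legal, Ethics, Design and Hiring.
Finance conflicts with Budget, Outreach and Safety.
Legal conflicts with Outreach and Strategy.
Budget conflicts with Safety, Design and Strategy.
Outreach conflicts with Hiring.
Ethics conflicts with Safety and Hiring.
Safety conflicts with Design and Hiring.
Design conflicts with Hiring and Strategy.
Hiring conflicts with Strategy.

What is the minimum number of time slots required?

3

Audit, Design, Hiring are mutually in conflict, so at least 3 time slots are needed.
3 time slots suffice: time slot 1 → {Legal, Budget, Hiring}; time slot 2 → {Audit, Outreach, Safety, Strategy}; time slot 3 → {Finance, Ethics, Design}. No two conflicting committees share a time slot.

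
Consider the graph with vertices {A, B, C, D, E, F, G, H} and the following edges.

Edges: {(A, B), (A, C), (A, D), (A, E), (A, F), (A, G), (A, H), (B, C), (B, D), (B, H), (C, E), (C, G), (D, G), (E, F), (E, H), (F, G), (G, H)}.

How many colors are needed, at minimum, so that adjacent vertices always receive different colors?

3

A, B, H are mutually adjacent, so at least 3 colors are needed.
A valid assignment using 3 colors: A=1, B=2, C=3, D=3, E=2, F=3, G=2, H=3. No two adjacent vertices share a color.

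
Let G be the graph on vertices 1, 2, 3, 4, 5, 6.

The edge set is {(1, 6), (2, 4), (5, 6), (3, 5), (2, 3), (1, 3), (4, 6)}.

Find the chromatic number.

The cycle 2-3-5-6-4-2 has odd length 5, so it cannot be 2-colored; at least 3 colors are needed.
3 colors suffice: 1=b, 2=b, 3=a, 4=c, 5=b, 6=a. Every edge joins two different colors.

3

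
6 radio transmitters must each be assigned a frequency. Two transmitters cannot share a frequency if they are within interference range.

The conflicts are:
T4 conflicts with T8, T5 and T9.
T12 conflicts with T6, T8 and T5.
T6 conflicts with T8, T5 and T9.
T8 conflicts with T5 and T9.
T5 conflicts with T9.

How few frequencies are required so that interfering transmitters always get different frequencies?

T4, T8, T5, T9 pairwise conflict, so at least 4 frequencies are needed.
4 frequencies suffice: frequency 1 → {T5}; frequency 2 → {T8}; frequency 3 → {T12, T9}; frequency 4 → {T4, T6}. Each listed conflict is separated.

4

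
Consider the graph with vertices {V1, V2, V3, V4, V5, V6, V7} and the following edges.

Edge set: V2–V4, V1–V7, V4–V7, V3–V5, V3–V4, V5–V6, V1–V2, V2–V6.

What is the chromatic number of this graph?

3

The cycle V5-V3-V4-V2-V6-V5 has odd length 5, so it cannot be 2-colored; at least 3 colors are needed.
One proper 3-coloring: V1=2, V2=1, V3=1, V4=2, V5=3, V6=2, V7=1. Every edge joins two different colors.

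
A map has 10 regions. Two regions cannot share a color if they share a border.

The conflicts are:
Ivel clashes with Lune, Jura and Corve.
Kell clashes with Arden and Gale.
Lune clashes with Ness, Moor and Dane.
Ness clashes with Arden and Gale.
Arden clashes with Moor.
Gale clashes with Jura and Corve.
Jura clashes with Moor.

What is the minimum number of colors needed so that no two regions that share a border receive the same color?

The cycle Lune-Ivel-Jura-Gale-Ness-Lune has odd length 5, so it cannot be 2-colored; at least 3 colors are needed.
3 colors suffice: color 1 → {Lune, Arden, Gale}; color 2 → {Kell, Ness, Jura, Dane, Corve}; color 3 → {Ivel, Moor}. No two conflicting regions share a color.

3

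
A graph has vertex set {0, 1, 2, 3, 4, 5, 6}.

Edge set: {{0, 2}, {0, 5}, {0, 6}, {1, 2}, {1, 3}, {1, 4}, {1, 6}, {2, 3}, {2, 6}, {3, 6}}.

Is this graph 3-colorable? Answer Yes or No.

1, 2, 3, 6 are mutually adjacent (a clique of size 4), so at least 4 colors are needed.
So 3 colors are not enough.

No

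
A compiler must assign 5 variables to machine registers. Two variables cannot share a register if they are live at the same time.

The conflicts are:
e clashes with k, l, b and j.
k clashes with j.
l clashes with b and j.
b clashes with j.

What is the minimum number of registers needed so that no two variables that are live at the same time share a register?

e, l, b, j pairwise conflict, so at least 4 registers are needed.
4 registers suffice: register 1 → {e}; register 2 → {j}; register 3 → {k, l}; register 4 → {b}. No two conflicting variables share a register.

4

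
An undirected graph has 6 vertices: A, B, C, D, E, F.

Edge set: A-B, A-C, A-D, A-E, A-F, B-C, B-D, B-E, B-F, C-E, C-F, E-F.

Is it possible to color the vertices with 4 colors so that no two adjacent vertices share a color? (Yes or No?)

No

A, B, C, E, F form a clique, so at least 5 colors are needed.
So 4 colors are not enough.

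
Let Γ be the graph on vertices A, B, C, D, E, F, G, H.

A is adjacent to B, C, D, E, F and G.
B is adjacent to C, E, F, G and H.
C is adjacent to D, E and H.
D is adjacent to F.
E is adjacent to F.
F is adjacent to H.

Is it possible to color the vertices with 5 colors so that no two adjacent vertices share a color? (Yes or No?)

Yes

The chromatic number is 4. A, B, C, E are pairwise adjacent (a clique of size 4), so at least 4 colors are needed.
One proper 4-coloring: A=2, B=1, C=3, D=1, E=4, F=3, G=3, H=2.
Since 5 ≥ 4, a proper 5-coloring certainly exists.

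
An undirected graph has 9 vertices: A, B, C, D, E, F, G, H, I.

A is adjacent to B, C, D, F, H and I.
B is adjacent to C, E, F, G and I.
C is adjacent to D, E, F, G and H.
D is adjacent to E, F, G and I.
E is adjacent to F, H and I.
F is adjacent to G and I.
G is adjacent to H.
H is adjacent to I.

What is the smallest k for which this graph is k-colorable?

B, C, F, G form a clique, so at least 4 colors are needed.
One proper 4-coloring: A=yellow, B=green, C=blue, D=green, E=yellow, F=red, G=yellow, H=red, I=blue. No two adjacent vertices share a color.

4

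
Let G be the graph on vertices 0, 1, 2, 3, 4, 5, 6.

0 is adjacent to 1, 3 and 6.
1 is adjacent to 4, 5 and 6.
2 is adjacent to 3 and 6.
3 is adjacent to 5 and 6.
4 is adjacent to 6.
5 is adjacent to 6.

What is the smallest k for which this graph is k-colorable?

3

0, 1, 6 are mutually adjacent, so at least 3 colors are needed.
3 colors suffice: color a → {6}; color b → {1, 3}; color c → {0, 2, 4, 5}. No two adjacent vertices share a color.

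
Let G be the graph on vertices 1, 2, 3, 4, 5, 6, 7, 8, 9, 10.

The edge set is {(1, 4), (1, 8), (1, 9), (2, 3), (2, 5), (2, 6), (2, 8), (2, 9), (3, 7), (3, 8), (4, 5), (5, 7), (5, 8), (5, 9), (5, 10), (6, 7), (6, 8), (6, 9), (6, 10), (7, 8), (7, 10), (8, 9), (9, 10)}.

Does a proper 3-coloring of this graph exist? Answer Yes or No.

2, 6, 8, 9 form a clique, so at least 4 colors are needed.
So 3 colors are not enough.

No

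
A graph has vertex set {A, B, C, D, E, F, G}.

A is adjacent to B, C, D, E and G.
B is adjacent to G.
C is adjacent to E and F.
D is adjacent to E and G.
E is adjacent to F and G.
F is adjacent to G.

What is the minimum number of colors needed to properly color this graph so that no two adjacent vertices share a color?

4

A, D, E, G are pairwise adjacent (a clique of size 4), so at least 4 colors are needed.
One proper 4-coloring: A=1, B=2, C=3, D=4, E=2, F=1, G=3. No two adjacent vertices share a color.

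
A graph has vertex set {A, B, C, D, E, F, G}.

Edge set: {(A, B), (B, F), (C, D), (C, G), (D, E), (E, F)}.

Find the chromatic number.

2

A and B are adjacent, so at least 2 colors are needed.
2 colors suffice: color red → {B, C, E}; color blue → {A, D, F, G}. Every edge joins two different colors.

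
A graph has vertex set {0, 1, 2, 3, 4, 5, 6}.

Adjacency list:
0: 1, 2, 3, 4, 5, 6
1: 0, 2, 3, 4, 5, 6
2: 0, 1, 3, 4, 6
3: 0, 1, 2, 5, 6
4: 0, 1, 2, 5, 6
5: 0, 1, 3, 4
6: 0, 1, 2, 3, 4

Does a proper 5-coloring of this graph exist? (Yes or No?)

The chromatic number is 5. 0, 1, 2, 3, 6 form a clique, so at least 5 colors are needed.
5 colors suffice: color a → {0}; color b → {1}; color c → {3, 4}; color d → {5, 6}; color e → {2}.
That is already a proper 5-coloring.

Yes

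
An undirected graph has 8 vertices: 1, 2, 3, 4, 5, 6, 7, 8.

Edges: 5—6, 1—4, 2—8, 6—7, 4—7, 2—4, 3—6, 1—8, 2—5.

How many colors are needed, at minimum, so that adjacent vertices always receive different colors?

3

The cycle 7-6-5-2-4-7 has odd length 5, so it cannot be 2-colored; at least 3 colors are needed.
3 colors suffice: color red → {4, 6, 8}; color blue → {1, 2, 3, 7}; color green → {5}. Each edge has distinct colors on its endpoints.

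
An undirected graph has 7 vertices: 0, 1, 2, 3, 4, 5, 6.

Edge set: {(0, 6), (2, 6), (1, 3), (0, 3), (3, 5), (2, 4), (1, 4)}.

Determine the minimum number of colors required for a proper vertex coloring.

2

0 and 3 are adjacent, so at least 2 colors are needed.
A valid assignment using 2 colors: 0=blue, 1=blue, 2=blue, 3=red, 4=red, 5=blue, 6=red. Every edge joins two different colors.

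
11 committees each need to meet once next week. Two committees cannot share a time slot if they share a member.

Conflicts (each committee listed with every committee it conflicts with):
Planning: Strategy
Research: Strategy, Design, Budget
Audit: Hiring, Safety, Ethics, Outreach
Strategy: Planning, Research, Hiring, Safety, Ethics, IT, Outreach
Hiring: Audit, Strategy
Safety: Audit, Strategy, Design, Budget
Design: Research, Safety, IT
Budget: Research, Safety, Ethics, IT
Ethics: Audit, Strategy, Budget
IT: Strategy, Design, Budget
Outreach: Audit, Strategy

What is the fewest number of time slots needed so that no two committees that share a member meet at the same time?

2

Design and IT conflict, so at least 2 time slots are needed.
2 time slots suffice: time slot 1 → {Audit, Strategy, Design, Budget}; time slot 2 → {Planning, Research, Hiring, Safety, Ethics, IT, Outreach}. Each listed conflict is separated.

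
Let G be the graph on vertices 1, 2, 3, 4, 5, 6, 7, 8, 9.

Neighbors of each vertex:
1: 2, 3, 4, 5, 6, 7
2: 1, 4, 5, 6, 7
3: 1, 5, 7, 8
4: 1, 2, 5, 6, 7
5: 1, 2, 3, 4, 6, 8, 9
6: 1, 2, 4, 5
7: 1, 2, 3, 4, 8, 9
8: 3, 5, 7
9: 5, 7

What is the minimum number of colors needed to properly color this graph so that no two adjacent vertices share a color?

5

1, 2, 4, 5, 6 are pairwise adjacent (a clique of size 5), so at least 5 colors are needed.
5 colors suffice: color red → {5, 7}; color blue → {1, 8, 9}; color green → {3, 4}; color yellow → {2}; color purple → {6}. No two adjacent vertices share a color.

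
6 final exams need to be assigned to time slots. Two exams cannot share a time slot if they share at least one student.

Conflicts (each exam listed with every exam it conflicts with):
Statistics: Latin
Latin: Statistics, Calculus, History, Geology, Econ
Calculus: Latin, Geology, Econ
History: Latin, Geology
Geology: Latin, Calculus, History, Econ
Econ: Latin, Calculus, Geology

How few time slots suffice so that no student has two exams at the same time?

Latin, Calculus, Geology, Econ are mutually in conflict, so at least 4 time slots are needed.
4 time slots suffice: time slot 1 → {Latin}; time slot 2 → {Statistics, Geology}; time slot 3 → {History, Econ}; time slot 4 → {Calculus}. Each listed conflict is separated.

4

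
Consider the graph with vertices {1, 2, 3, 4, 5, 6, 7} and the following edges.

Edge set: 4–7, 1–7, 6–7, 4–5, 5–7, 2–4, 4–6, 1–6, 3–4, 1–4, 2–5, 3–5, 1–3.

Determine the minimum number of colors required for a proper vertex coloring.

4

1, 4, 6, 7 are mutually adjacent (a clique of size 4), so at least 4 colors are needed.
4 colors suffice: color a → {4}; color b → {1, 5}; color c → {2, 3, 7}; color d → {6}. Every edge joins two different colors.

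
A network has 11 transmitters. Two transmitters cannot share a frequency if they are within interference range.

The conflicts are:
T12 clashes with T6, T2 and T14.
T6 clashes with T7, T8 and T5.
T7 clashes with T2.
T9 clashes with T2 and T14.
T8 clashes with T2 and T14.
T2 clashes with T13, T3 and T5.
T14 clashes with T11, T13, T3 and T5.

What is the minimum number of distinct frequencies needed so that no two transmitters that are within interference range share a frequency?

T6 and T5 conflict, so at least 2 frequencies are needed.
A valid assignment using 2 frequencies: T12=2, T6=1, T7=2, T9=2, T8=2, T2=1, T14=1, T11=2, T13=2, T3=2, T5=2. Each listed conflict is separated.

2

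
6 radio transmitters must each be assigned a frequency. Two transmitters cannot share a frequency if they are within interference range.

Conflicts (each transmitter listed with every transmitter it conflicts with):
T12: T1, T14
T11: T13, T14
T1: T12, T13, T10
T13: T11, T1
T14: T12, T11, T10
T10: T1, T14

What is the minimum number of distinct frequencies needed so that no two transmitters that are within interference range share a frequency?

3

The cycle T1-T13-T11-T14-T10-T1 has odd length 5, so it cannot be 2-colored; at least 3 frequencies are needed.
3 frequencies suffice: T12=2, T11=2, T1=1, T13=3, T14=1, T10=2. Each listed conflict is separated.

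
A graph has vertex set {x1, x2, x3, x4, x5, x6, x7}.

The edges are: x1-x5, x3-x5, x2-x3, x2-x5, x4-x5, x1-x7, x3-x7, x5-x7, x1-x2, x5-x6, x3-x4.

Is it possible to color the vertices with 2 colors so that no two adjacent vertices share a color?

No

x3, x4, x5 are mutually adjacent, so at least 3 colors are needed.
So 2 colors are not enough.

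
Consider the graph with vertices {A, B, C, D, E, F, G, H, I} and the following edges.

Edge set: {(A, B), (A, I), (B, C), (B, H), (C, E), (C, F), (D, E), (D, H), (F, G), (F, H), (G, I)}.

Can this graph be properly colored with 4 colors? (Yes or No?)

Yes

The chromatic number is 3. The cycle C-F-H-D-E-C has odd length 5, so it cannot be 2-colored; at least 3 colors are needed.
3 colors suffice: color 1 → {A, C, G, H}; color 2 → {B, D, F, I}; color 3 → {E}.
Since 4 ≥ 3, a proper 4-coloring certainly exists.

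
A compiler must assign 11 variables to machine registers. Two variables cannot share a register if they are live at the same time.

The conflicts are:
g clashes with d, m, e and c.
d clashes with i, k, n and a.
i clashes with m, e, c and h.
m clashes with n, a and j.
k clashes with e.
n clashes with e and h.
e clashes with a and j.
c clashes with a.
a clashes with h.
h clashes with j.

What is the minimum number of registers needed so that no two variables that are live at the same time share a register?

c and a conflict, so at least 2 registers are needed.
Using 2 registers: g=2, d=1, i=2, m=1, k=2, n=2, e=1, c=1, a=2, h=1, j=2. Each listed conflict is separated.

2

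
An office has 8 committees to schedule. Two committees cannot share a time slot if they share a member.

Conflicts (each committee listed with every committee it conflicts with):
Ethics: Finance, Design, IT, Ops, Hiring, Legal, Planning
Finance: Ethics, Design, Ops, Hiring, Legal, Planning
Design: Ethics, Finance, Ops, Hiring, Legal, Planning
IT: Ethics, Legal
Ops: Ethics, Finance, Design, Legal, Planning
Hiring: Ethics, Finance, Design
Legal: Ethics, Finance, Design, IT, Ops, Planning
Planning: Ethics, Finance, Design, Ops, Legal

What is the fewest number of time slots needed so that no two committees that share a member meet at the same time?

Ethics, Finance, Design, Ops, Legal, Planning pairwise conflict, so at least 6 time slots are needed.
6 time slots suffice: time slot 1 → {Ethics}; time slot 2 → {Design, IT}; time slot 3 → {Hiring, Legal}; time slot 4 → {Finance}; time slot 5 → {Planning}; time slot 6 → {Ops}. Every pair that conflicts lands in different time slots.

6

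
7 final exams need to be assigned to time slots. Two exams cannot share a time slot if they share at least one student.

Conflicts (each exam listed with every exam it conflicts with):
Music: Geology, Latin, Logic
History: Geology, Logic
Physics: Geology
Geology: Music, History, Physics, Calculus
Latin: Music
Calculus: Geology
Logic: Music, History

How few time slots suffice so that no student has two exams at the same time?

2

Geology and Calculus conflict, so at least 2 time slots are needed.
A valid assignment using 2 time slots: Music=2, History=2, Physics=2, Geology=1, Latin=1, Calculus=2, Logic=1. No two conflicting exams share a time slot.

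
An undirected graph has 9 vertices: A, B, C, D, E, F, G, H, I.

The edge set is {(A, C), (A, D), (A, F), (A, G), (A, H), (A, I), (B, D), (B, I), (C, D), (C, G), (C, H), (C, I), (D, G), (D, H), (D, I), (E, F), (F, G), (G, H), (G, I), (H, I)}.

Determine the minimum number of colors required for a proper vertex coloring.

A, C, D, G, H, I form a clique, so at least 6 colors are needed.
6 colors suffice: color 1 → {D, F}; color 2 → {B, E, G}; color 3 → {A}; color 4 → {I}; color 5 → {H}; color 6 → {C}. No two adjacent vertices share a color.

6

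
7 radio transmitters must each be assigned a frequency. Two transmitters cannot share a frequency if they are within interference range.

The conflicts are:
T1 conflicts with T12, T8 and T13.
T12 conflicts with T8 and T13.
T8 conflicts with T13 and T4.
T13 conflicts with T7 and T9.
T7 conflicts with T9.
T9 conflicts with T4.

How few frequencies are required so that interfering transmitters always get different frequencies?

T1, T12, T8, T13 all conflict with each other, so at least 4 frequencies are needed.
A valid assignment using 4 frequencies: T1=3, T12=4, T8=2, T13=1, T7=3, T9=2, T4=1. Every pair that conflicts lands in different frequencies.

4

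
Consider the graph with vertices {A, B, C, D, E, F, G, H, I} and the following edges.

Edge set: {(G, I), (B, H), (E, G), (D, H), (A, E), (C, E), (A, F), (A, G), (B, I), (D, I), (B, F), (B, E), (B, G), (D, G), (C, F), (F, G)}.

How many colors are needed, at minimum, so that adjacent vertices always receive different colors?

B, G, I are mutually adjacent, so at least 3 colors are needed.
A valid assignment using 3 colors: A=2, B=2, C=1, D=2, E=3, F=3, G=1, H=1, I=3. No two adjacent vertices share a color.

3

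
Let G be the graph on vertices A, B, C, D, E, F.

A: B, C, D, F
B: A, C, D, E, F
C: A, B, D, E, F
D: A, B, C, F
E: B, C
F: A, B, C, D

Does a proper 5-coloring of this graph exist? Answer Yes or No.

Yes

The chromatic number is 5. A, B, C, D, F are pairwise adjacent (a clique of size 5), so at least 5 colors are needed.
A valid assignment using 5 colors: A=purple, B=red, C=blue, D=yellow, E=green, F=green.
That is already a proper 5-coloring.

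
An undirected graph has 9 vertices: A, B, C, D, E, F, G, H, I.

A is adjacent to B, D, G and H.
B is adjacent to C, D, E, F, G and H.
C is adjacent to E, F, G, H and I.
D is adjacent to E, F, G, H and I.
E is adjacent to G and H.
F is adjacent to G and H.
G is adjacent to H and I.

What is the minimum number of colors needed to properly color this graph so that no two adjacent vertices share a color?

5

B, C, E, G, H are mutually adjacent (a clique of size 5), so at least 5 colors are needed.
A valid assignment using 5 colors: A=5, B=3, C=4, D=4, E=5, F=5, G=1, H=2, I=2. Every edge joins two different colors.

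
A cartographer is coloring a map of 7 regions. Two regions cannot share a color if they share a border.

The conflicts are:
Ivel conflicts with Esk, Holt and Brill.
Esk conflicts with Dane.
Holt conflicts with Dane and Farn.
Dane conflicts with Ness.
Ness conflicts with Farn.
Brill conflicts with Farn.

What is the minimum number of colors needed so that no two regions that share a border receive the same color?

2

Holt and Farn conflict, so at least 2 colors are needed.
2 colors suffice: Ivel=2, Esk=1, Holt=1, Dane=2, Ness=1, Brill=1, Farn=2. Every pair that conflicts lands in different colors.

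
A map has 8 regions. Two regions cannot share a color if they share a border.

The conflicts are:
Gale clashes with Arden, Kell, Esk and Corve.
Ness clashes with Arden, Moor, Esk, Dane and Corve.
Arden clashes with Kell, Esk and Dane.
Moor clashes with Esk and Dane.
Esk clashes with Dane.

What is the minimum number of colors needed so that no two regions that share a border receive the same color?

Ness, Moor, Esk, Dane pairwise conflict, so at least 4 colors are needed.
A valid assignment using 4 colors: Gale=1, Ness=1, Arden=3, Kell=2, Moor=3, Esk=2, Dane=4, Corve=2. Each listed conflict is separated.

4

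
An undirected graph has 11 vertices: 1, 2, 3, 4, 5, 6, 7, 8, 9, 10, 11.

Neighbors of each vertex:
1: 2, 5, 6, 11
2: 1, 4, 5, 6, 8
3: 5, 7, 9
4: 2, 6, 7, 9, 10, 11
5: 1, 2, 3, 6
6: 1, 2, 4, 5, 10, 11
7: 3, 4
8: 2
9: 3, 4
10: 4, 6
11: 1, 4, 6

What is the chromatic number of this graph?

4

1, 2, 5, 6 form a clique, so at least 4 colors are needed.
A valid assignment using 4 colors: 1=d, 2=c, 3=a, 4=b, 5=b, 6=a, 7=c, 8=a, 9=c, 10=c, 11=c. Every edge joins two different colors.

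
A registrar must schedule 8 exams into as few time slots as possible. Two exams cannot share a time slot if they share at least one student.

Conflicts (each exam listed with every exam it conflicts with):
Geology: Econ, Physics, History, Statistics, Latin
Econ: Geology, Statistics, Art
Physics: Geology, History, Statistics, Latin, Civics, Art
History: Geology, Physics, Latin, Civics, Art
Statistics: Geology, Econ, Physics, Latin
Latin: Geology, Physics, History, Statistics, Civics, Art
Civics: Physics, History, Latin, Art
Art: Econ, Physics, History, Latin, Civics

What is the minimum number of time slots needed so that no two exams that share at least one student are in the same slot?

5

Physics, History, Latin, Civics, Art are mutually in conflict, so at least 5 time slots are needed.
5 time slots suffice: time slot 1 → {Econ, Physics}; time slot 2 → {Latin}; time slot 3 → {Geology, Art}; time slot 4 → {History, Statistics}; time slot 5 → {Civics}. Every pair that conflicts lands in different time slots.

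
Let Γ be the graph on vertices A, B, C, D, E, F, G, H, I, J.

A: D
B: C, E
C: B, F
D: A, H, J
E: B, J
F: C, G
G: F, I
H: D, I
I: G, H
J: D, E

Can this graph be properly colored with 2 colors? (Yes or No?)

No

The cycle E-J-D-H-I-G-F-C-B-E has odd length 9, so it cannot be 2-colored; at least 3 colors are needed.
So 2 colors are not enough.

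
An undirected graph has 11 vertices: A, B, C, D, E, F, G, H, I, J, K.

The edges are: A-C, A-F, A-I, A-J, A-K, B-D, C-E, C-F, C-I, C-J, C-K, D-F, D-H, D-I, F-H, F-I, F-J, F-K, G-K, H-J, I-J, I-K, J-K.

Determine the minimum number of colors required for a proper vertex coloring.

A, C, F, I, J, K form a clique, so at least 6 colors are needed.
6 colors suffice: color 1 → {B, E, F, G}; color 2 → {H, I}; color 3 → {D, J}; color 4 → {K}; color 5 → {C}; color 6 → {A}. No two adjacent vertices share a color.

6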